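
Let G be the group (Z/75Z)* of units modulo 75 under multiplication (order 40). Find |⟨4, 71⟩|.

20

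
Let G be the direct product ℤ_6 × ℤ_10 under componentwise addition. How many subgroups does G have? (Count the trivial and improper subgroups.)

20

|G| = 60, so by Lagrange every subgroup order divides 60. Divisors: 1, 2, 3, 4, 5, 6, 10, 12, 15, 20, 30, 60.
Subgroups by order — order 1: 1; order 2: 3; order 3: 1; order 4: 1; order 5: 1; order 6: 3; order 10: 3; order 12: 1; order 15: 1; order 20: 1; order 30: 3; order 60: 1.
Total: 1 + 3 + 1 + 1 + 1 + 3 + 3 + 1 + 1 + 1 + 3 + 1 = 20.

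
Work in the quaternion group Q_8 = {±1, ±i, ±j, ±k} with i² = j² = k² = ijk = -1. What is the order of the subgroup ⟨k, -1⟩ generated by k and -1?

4

|⟨k⟩| = 4 and |⟨-1⟩| = 2, so |H| is a multiple of lcm(4, 2) = 4 and divides |G| = 8.
Closing under the operation: H = {1, -1, k, -k}, so |H| = 4.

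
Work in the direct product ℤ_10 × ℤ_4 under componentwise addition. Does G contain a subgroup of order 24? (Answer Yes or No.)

No

24 does not divide |G| = 40, so by Lagrange no subgroup of order 24 exists.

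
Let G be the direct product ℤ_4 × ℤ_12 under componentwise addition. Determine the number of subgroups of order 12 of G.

7

|G| = 48 and 12 | 48, so subgroups of order 12 are possible by Lagrange.
The subgroups of order 12 are: {(0,0), (0,1), (0,2), (0,3), (0,4), (0,5), (0,6), (0,7), (0,8), (0,9), (0,10), (0,11)}; {(0,0), (0,2), (0,4), (0,6), (0,8), (0,10), (2,0), (2,2), (2,4), (2,6), (2,8), (2,10)}; {(0,0), (0,2), (0,4), (0,6), (0,8), (0,10), (2,1), (2,3), (2,5), (2,7), (2,9), (2,11)}; {(0,0), (0,4), (0,8), (1,0), (1,4), (1,8), (2,0), (2,4), (2,8), (3,0), (3,4), (3,8)}; … (7 in all).
So G has 7 subgroups of order 12.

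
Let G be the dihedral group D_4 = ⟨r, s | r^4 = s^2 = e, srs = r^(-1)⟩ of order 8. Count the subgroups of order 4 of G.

3

|G| = 8 and 4 | 8, so subgroups of order 4 are possible by Lagrange.
The subgroups of order 4 are: {e, r, r^2, r^3}; {e, r^2, s, r^2s}; {e, r^2, rs, r^3s}.
So G has 3 subgroups of order 4.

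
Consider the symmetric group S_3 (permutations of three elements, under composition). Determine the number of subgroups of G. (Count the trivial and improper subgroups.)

6

|G| = 6, so by Lagrange every subgroup order divides 6. Divisors: 1, 2, 3, 6.
Subgroups by order — order 1: 1; order 2: 3; order 3: 1; order 6: 1.
Total: 1 + 3 + 1 + 1 = 6.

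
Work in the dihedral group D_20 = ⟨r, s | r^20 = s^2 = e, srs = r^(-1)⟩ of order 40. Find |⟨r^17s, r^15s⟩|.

20

|⟨r^17s⟩| = 2 and |⟨r^15s⟩| = 2, so |H| is a multiple of lcm(2, 2) = 2 and divides |G| = 40.
Closing under the operation: H = {e, r^2, r^4, r^6, r^8, r^10, r^12, r^14, r^16, r^18, rs, r^3s, r^5s, r^7s, r^9s, r^11s, r^13s, r^15s, r^17s, r^19s}, so |H| = 20.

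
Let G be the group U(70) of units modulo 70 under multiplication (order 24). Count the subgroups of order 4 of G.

3

|G| = 24 and 4 | 24, so subgroups of order 4 are possible by Lagrange.
The subgroups of order 4 are: {1, 13, 27, 29}; {1, 29, 41, 69}; {1, 29, 43, 57}.
So G has 3 subgroups of order 4.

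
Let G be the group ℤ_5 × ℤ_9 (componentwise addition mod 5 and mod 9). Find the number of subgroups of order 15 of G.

|G| = 45 and 15 | 45, so subgroups of order 15 are possible by Lagrange.
The subgroups of order 15 are: {(0,0), (0,3), (0,6), (1,0), (1,3), (1,6), (2,0), (2,3), (2,6), (3,0), (3,3), (3,6), (4,0), (4,3), (4,6)}.
So G has 1 subgroup of order 15.

1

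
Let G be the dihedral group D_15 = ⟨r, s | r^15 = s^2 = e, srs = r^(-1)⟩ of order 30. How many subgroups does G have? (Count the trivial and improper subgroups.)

28

|G| = 30, so by Lagrange every subgroup order divides 30. Divisors: 1, 2, 3, 5, 6, 10, 15, 30.
Subgroups by order — order 1: 1; order 2: 15; order 3: 1; order 5: 1; order 6: 5; order 10: 3; order 15: 1; order 30: 1.
Total: 1 + 15 + 1 + 1 + 5 + 3 + 1 + 1 = 28.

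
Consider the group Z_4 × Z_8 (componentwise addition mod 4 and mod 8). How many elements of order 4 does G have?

An element (a,b) has order lcm(ord(a), ord(b)); count pairs with lcm equal to 4.
Enumerating gives 12 such elements.

12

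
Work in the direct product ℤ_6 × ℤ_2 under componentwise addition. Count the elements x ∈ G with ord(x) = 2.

An element (a,b) has order lcm(ord(a), ord(b)); count pairs with lcm equal to 2.
Enumerating gives 3 such elements.

3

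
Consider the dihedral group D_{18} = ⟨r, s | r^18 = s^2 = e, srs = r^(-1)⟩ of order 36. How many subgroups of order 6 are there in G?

|G| = 36 and 6 | 36, so subgroups of order 6 are possible by Lagrange.
The subgroups of order 6 are: {e, r^6, r^12, r^4s, r^10s, r^16s}; {e, r^6, r^12, r^5s, r^11s, r^17s}; {e, r^6, r^12, s, r^6s, r^12s}; {e, r^6, r^12, rs, r^7s, r^13s}; … (7 in all).
So G has 7 subgroups of order 6.

7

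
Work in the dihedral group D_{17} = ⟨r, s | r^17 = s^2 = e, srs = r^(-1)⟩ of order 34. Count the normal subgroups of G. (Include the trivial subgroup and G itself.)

3

G has 20 subgroups. Checking conjugation-invariance by order — order 1: 1/1 normal; order 2: 0/17 normal; order 17: 1/1 normal; order 34: 1/1 normal.
Total normal subgroups: 3.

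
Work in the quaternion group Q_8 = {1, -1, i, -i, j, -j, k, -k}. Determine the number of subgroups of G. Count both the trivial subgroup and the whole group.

|G| = 8, so by Lagrange every subgroup order divides 8. Divisors: 1, 2, 4, 8.
Subgroups by order — order 1: 1; order 2: 1; order 4: 3; order 8: 1.
Total: 1 + 1 + 3 + 1 = 6.

6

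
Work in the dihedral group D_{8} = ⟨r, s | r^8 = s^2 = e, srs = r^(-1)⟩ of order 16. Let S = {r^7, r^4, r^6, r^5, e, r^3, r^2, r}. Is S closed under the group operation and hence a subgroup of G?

Yes

|S| = 8 divides |G| = 16, consistent with Lagrange.
S contains the identity, every element's inverse is in S, and S is closed under ·: it is a subgroup.
In fact S = ⟨r^7⟩.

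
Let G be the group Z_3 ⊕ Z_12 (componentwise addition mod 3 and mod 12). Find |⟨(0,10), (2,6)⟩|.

|⟨(0,10)⟩| = 6 and |⟨(2,6)⟩| = 6, so |H| is a multiple of lcm(6, 6) = 6 and divides |G| = 36.
Closing under the operation: H = {(0,0), (0,2), (0,4), (0,6), (0,8), (0,10), (1,0), (1,2), (1,4), (1,6), (1,8), (1,10), (2,0), (2,2), (2,4), (2,6), (2,8), (2,10)}, so |H| = 18.

18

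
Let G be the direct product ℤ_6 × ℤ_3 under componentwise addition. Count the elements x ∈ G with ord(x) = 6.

8

An element (a,b) has order lcm(ord(a), ord(b)); count pairs with lcm equal to 6.
Enumerating gives 8 such elements.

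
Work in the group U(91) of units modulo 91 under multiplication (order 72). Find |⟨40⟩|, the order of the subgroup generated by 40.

6

Compute successive powers of 40 mod 91: 40, 53, 27, 79, 66, 1; 40^6 ≡ 1 (mod 91).
So |⟨40⟩| = 6.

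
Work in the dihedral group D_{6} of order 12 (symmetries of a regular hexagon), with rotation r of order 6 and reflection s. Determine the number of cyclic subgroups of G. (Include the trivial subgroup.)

10

Group the elements of G by the cyclic subgroup they generate; each cyclic subgroup of order d accounts for φ(d) elements.
Cyclic subgroups by order — order 1: 1; order 2: 7; order 3: 1; order 6: 1.
Total: 10.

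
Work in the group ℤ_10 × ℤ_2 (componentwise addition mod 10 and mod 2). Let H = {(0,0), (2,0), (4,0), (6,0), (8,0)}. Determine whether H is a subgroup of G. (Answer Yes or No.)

Yes

|H| = 5 divides |G| = 20, consistent with Lagrange.
H contains the identity, every element's inverse is in H, and H is closed under +: it is a subgroup.
In fact H = ⟨(4,0)⟩.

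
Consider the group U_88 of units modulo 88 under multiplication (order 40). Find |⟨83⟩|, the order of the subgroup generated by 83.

10

Compute successive powers of 83 mod 88: 83, 25, 51, 9, 43, 49, 19, 81, …; 83^10 ≡ 1 (mod 88).
So |⟨83⟩| = 10.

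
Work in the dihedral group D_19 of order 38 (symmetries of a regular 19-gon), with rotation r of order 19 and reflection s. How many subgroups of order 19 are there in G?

1

|G| = 38 and 19 | 38, so subgroups of order 19 are possible by Lagrange.
The subgroups of order 19 are: {e, r, r^2, r^3, r^4, r^5, r^6, r^7, r^8, r^9, r^10, r^11, r^12, r^13, r^14, r^15, r^16, r^17, r^18}.
So G has 1 subgroup of order 19.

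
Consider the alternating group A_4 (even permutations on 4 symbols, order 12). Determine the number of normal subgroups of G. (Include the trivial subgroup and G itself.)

G has 10 subgroups. Checking conjugation-invariance by order — order 1: 1/1 normal; order 2: 0/3 normal; order 3: 0/4 normal; order 4: 1/1 normal; order 12: 1/1 normal.
Total normal subgroups: 3.

3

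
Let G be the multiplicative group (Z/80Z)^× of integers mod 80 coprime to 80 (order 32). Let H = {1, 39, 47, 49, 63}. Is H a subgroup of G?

No

|H| = 5 does not divide |G| = 32, so by Lagrange H is not a subgroup.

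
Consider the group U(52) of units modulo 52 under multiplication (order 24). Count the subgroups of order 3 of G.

1

|G| = 24 and 3 | 24, so subgroups of order 3 are possible by Lagrange.
The subgroups of order 3 are: {1, 9, 29}.
So G has 1 subgroup of order 3.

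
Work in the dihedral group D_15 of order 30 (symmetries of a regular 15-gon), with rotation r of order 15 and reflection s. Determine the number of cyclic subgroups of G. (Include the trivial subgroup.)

19

Each element a generates a cyclic subgroup ⟨a⟩; distinct elements may generate the same one (a cyclic group of order d has φ(d) generators).
Cyclic subgroups by order — order 1: 1; order 2: 15; order 3: 1; order 5: 1; order 15: 1.
Total: 19.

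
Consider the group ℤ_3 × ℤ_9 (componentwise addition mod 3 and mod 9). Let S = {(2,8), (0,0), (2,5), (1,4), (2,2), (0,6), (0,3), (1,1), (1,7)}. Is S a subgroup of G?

|S| = 9 divides |G| = 27, consistent with Lagrange.
S contains the identity, every element's inverse is in S, and S is closed under +: it is a subgroup.
In fact S = ⟨(1,1)⟩.

Yes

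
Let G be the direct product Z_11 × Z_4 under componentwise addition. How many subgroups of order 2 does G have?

|G| = 44 and 2 | 44, so subgroups of order 2 are possible by Lagrange.
The subgroups of order 2 are: {(0,0), (0,2)}.
So G has 1 subgroup of order 2.

1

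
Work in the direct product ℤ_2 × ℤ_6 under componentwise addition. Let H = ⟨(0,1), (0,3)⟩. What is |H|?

|⟨(0,1)⟩| = 6 and |⟨(0,3)⟩| = 2, so |H| is a multiple of lcm(6, 2) = 6 and divides |G| = 12.
Closing under the operation: H = {(0,0), (0,1), (0,2), (0,3), (0,4), (0,5)}, so |H| = 6.

6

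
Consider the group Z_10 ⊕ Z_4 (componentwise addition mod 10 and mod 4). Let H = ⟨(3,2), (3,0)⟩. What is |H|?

|⟨(3,2)⟩| = 10 and |⟨(3,0)⟩| = 10, so |H| is a multiple of lcm(10, 10) = 10 and divides |G| = 40.
Closing under the operation: H = {(0,0), (0,2), (1,0), (1,2), (2,0), (2,2), (3,0), (3,2), (4,0), (4,2), (5,0), (5,2), (6,0), (6,2), (7,0), (7,2), (8,0), (8,2), (9,0), (9,2)}, so |H| = 20.

20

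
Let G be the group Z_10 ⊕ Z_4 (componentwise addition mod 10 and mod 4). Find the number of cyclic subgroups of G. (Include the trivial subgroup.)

Each element a generates a cyclic subgroup ⟨a⟩; distinct elements may generate the same one (a cyclic group of order d has φ(d) generators).
Cyclic subgroups by order — order 1: 1; order 2: 3; order 4: 2; order 5: 1; order 10: 3; order 20: 2.
Total: 12.

12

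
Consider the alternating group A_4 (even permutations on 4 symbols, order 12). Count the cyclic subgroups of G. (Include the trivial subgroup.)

8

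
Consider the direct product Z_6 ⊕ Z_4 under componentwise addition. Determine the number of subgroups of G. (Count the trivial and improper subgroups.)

|G| = 24, so by Lagrange every subgroup order divides 24. Divisors: 1, 2, 3, 4, 6, 8, 12, 24.
Subgroups by order — order 1: 1; order 2: 3; order 3: 1; order 4: 3; order 6: 3; order 8: 1; order 12: 3; order 24: 1.
Total: 1 + 3 + 1 + 3 + 3 + 1 + 3 + 1 = 16.

16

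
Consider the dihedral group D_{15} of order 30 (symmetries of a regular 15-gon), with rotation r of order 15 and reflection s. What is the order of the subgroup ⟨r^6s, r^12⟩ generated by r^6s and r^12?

10

|⟨r^6s⟩| = 2 and |⟨r^12⟩| = 5, so |H| is a multiple of lcm(2, 5) = 10 and divides |G| = 30.
Closing under the operation: H = {e, r^3, r^6, r^9, r^12, s, r^3s, r^6s, r^9s, r^12s}, so |H| = 10.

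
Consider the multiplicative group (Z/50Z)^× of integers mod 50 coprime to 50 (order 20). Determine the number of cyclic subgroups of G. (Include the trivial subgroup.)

6

Each element a generates a cyclic subgroup ⟨a⟩; distinct elements may generate the same one (a cyclic group of order d has φ(d) generators).
Cyclic subgroups by order — order 1: 1; order 2: 1; order 4: 1; order 5: 1; order 10: 1; order 20: 1.
Total: 6.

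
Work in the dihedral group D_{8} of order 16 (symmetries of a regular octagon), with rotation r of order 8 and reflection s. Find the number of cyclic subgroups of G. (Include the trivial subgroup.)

12

A cyclic subgroup of order d is generated by each of its φ(d) elements of order d, so the cyclic subgroups of order d number (#elements of order d)/φ(d).
Cyclic subgroups by order — order 1: 1; order 2: 9; order 4: 1; order 8: 1.
Total: 12.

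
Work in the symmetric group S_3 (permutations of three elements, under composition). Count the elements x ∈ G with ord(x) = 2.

3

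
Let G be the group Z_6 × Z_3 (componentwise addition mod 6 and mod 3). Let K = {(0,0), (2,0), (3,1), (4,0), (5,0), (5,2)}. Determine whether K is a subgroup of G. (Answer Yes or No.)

No

(5,0) ∈ K but its inverse (1,0) ∉ K, so K is not a subgroup.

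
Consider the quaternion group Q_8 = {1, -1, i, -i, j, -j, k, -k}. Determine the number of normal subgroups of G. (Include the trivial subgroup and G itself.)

6

G has 6 subgroups. Checking conjugation-invariance by order — order 1: 1/1 normal; order 2: 1/1 normal; order 4: 3/3 normal; order 8: 1/1 normal.
Total normal subgroups: 6.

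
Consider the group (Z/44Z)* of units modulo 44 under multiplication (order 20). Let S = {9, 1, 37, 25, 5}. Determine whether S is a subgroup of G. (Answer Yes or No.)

Yes

|S| = 5 divides |G| = 20, consistent with Lagrange.
S contains the identity, every element's inverse is in S, and S is closed under ·: it is a subgroup.
In fact S = ⟨5⟩.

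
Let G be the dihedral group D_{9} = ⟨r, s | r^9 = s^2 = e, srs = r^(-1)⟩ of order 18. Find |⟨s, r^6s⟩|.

6

|⟨s⟩| = 2 and |⟨r^6s⟩| = 2, so |H| is a multiple of lcm(2, 2) = 2 and divides |G| = 18.
Closing under the operation: H = {e, r^3, r^6, s, r^3s, r^6s}, so |H| = 6.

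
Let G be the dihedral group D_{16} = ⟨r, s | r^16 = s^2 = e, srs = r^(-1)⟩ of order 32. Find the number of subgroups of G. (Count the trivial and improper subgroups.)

36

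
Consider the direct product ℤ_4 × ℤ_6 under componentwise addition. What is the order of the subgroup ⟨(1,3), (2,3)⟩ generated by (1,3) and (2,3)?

|⟨(1,3)⟩| = 4 and |⟨(2,3)⟩| = 2, so |H| is a multiple of lcm(4, 2) = 4 and divides |G| = 24.
Closing under the operation: H = {(0,0), (0,3), (1,0), (1,3), (2,0), (2,3), (3,0), (3,3)}, so |H| = 8.

8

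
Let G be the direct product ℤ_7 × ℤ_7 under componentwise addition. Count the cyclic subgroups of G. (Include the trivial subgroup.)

A cyclic subgroup of order d is generated by each of its φ(d) elements of order d, so the cyclic subgroups of order d number (#elements of order d)/φ(d).
Cyclic subgroups by order — order 1: 1; order 7: 8.
Total: 9.

9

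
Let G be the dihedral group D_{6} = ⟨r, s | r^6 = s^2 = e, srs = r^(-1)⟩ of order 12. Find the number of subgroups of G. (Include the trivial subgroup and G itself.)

16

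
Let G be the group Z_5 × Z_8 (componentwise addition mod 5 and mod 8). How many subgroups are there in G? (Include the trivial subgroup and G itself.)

|G| = 40, so by Lagrange every subgroup order divides 40. Divisors: 1, 2, 4, 5, 8, 10, 20, 40.
Subgroups by order — order 1: 1; order 2: 1; order 4: 1; order 5: 1; order 8: 1; order 10: 1; order 20: 1; order 40: 1.
Total: 1 + 1 + 1 + 1 + 1 + 1 + 1 + 1 = 8.

8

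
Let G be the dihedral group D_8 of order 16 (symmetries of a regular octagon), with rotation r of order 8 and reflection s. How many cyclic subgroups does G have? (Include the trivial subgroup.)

12

Each element a generates a cyclic subgroup ⟨a⟩; distinct elements may generate the same one (a cyclic group of order d has φ(d) generators).
Cyclic subgroups by order — order 1: 1; order 2: 9; order 4: 1; order 8: 1.
Total: 12.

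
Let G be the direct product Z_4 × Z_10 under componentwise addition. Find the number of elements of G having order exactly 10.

An element (a,b) has order lcm(ord(a), ord(b)); count pairs with lcm equal to 10.
Enumerating gives 12 such elements.

12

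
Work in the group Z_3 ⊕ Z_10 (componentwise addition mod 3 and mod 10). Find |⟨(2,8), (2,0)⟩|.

15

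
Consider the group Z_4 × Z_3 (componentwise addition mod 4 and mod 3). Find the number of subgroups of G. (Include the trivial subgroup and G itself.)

6

|G| = 12, so by Lagrange every subgroup order divides 12. Divisors: 1, 2, 3, 4, 6, 12.
Subgroups by order — order 1: 1; order 2: 1; order 3: 1; order 4: 1; order 6: 1; order 12: 1.
Total: 1 + 1 + 1 + 1 + 1 + 1 = 6.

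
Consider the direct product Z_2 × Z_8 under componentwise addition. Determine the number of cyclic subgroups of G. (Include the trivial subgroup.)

A cyclic subgroup of order d is generated by each of its φ(d) elements of order d, so the cyclic subgroups of order d number (#elements of order d)/φ(d).
Cyclic subgroups by order — order 1: 1; order 2: 3; order 4: 2; order 8: 2.
Total: 8.

8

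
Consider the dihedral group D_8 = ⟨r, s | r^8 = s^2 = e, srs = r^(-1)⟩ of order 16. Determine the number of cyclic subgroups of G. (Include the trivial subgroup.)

A cyclic subgroup of order d is generated by each of its φ(d) elements of order d, so the cyclic subgroups of order d number (#elements of order d)/φ(d).
Cyclic subgroups by order — order 1: 1; order 2: 9; order 4: 1; order 8: 1.
Total: 12.

12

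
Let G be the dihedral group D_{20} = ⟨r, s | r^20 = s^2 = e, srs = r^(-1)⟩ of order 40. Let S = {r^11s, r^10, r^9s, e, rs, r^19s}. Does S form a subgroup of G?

No

|S| = 6 does not divide |G| = 40, so by Lagrange S is not a subgroup.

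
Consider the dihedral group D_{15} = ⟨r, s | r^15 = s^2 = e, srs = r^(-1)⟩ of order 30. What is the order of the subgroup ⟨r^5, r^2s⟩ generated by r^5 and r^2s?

6

|⟨r^5⟩| = 3 and |⟨r^2s⟩| = 2, so |H| is a multiple of lcm(3, 2) = 6 and divides |G| = 30.
Closing under the operation: H = {e, r^5, r^10, r^2s, r^7s, r^12s}, so |H| = 6.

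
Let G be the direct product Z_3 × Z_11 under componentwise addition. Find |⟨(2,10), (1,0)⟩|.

|⟨(2,10)⟩| = 33 and |⟨(1,0)⟩| = 3, so |H| is a multiple of lcm(33, 3) = 33 and divides |G| = 33.
Closing {(2,10), (1,0)} under the group operation gives all of G, so |H| = 33.

33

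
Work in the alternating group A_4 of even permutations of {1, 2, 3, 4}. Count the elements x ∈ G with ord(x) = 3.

The elements of order 3 are: (2 3 4), (2 4 3), (1 2 3), (1 2 4), (1 3 2), (1 3 4), (1 4 2), (1 4 3).
That's 8.

8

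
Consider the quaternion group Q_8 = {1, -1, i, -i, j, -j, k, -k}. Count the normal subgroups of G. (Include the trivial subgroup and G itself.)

G has 6 subgroups. Checking conjugation-invariance by order — order 1: 1/1 normal; order 2: 1/1 normal; order 4: 3/3 normal; order 8: 1/1 normal.
Total normal subgroups: 6.

6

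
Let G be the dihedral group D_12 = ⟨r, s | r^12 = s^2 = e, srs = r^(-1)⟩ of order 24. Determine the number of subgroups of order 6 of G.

5

|G| = 24 and 6 | 24, so subgroups of order 6 are possible by Lagrange.
The subgroups of order 6 are: {e, r^2, r^4, r^6, r^8, r^10}; {e, r^4, r^8, r^2s, r^6s, r^10s}; {e, r^4, r^8, r^3s, r^7s, r^11s}; {e, r^4, r^8, s, r^4s, r^8s}; … (5 in all).
So G has 5 subgroups of order 6.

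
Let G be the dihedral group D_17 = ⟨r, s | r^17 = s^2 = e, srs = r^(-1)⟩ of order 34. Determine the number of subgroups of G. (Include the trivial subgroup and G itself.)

|G| = 34, so by Lagrange every subgroup order divides 34. Divisors: 1, 2, 17, 34.
Subgroups by order — order 1: 1; order 2: 17; order 17: 1; order 34: 1.
Total: 1 + 17 + 1 + 1 = 20.

20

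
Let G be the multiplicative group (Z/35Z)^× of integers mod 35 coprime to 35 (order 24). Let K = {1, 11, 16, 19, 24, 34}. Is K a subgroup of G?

Yes

|K| = 6 divides |G| = 24, consistent with Lagrange.
K contains the identity, every element's inverse is in K, and K is closed under ·: it is a subgroup.
In fact K = ⟨19⟩.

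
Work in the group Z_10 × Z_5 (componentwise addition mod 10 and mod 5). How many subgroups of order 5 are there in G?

6

|G| = 50 and 5 | 50, so subgroups of order 5 are possible by Lagrange.
The subgroups of order 5 are: {(0,0), (0,1), (0,2), (0,3), (0,4)}; {(0,0), (2,0), (4,0), (6,0), (8,0)}; {(0,0), (2,1), (4,2), (6,3), (8,4)}; {(0,0), (2,2), (4,4), (6,1), (8,3)}; … (6 in all).
So G has 6 subgroups of order 5.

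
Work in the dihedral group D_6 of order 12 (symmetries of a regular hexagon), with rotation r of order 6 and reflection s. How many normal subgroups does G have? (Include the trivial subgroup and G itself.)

7

G has 16 subgroups. Checking conjugation-invariance by order — order 1: 1/1 normal; order 2: 1/7 normal; order 3: 1/1 normal; order 4: 0/3 normal; order 6: 3/3 normal; order 12: 1/1 normal.
Total normal subgroups: 7.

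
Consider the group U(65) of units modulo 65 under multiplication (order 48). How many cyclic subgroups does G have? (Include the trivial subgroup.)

Group the elements of G by the cyclic subgroup they generate; each cyclic subgroup of order d accounts for φ(d) elements.
Cyclic subgroups by order — order 1: 1; order 2: 3; order 3: 1; order 4: 6; order 6: 3; order 12: 6.
Total: 20.

20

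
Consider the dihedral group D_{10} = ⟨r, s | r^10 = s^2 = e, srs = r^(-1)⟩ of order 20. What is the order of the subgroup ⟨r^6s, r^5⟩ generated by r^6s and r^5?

4

|⟨r^6s⟩| = 2 and |⟨r^5⟩| = 2, so |H| is a multiple of lcm(2, 2) = 2 and divides |G| = 20.
Closing under the operation: H = {e, r^5, rs, r^6s}, so |H| = 4.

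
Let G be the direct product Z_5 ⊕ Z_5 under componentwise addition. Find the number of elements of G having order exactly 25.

0

An element (a,b) has order lcm(ord(a), ord(b)); count pairs with lcm equal to 25.
Enumerating gives 0 such elements.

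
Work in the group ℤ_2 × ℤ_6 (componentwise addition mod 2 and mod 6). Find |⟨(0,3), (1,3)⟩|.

4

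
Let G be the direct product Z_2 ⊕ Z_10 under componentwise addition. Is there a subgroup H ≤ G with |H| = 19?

No

19 does not divide |G| = 20, so by Lagrange no subgroup of order 19 exists.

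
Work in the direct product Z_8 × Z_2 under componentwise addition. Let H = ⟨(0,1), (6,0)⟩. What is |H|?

|⟨(0,1)⟩| = 2 and |⟨(6,0)⟩| = 4, so |H| is a multiple of lcm(2, 4) = 4 and divides |G| = 16.
Closing under the operation: H = {(0,0), (0,1), (2,0), (2,1), (4,0), (4,1), (6,0), (6,1)}, so |H| = 8.

8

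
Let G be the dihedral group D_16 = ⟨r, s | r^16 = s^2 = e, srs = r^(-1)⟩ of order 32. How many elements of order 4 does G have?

2

The elements of order 4 are: r^4, r^12.
That's 2.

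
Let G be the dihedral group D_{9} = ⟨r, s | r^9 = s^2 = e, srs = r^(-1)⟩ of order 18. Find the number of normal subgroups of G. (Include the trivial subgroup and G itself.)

G has 16 subgroups. Checking conjugation-invariance by order — order 1: 1/1 normal; order 2: 0/9 normal; order 3: 1/1 normal; order 6: 0/3 normal; order 9: 1/1 normal; order 18: 1/1 normal.
Total normal subgroups: 4.

4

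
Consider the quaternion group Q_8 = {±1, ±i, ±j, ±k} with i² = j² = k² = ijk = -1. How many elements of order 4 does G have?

6

The elements of order 4 are: i, -i, j, -j, k, -k.
That's 6.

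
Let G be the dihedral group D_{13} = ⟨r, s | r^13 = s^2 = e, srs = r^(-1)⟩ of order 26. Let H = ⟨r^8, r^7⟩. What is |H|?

13

|⟨r^8⟩| = 13 and |⟨r^7⟩| = 13, so |H| is a multiple of lcm(13, 13) = 13 and divides |G| = 26.
Closing under the operation: H = {e, r, r^2, r^3, r^4, r^5, r^6, r^7, r^8, r^9, r^10, r^11, r^12}, so |H| = 13.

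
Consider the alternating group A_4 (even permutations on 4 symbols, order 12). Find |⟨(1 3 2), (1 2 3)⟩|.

3

|⟨(1 3 2)⟩| = 3 and |⟨(1 2 3)⟩| = 3, so |H| is a multiple of lcm(3, 3) = 3 and divides |G| = 12.
Closing under the operation: H = {e, (1 2 3), (1 3 2)}, so |H| = 3.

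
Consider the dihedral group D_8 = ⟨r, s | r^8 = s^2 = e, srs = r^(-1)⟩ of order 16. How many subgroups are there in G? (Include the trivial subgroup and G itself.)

|G| = 16, so by Lagrange every subgroup order divides 16. Divisors: 1, 2, 4, 8, 16.
Subgroups by order — order 1: 1; order 2: 9; order 4: 5; order 8: 3; order 16: 1.
Total: 1 + 9 + 5 + 3 + 1 = 19.

19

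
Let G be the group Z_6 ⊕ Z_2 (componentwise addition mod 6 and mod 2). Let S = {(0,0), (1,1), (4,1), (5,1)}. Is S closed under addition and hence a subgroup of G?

No

(4,1) ∈ S but its inverse (2,1) ∉ S, so S is not a subgroup.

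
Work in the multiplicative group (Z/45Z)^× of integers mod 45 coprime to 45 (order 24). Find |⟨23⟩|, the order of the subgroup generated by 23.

12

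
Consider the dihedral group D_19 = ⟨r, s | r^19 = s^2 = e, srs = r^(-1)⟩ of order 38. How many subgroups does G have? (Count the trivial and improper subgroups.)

|G| = 38, so by Lagrange every subgroup order divides 38. Divisors: 1, 2, 19, 38.
Subgroups by order — order 1: 1; order 2: 19; order 19: 1; order 38: 1.
Total: 1 + 19 + 1 + 1 = 22.

22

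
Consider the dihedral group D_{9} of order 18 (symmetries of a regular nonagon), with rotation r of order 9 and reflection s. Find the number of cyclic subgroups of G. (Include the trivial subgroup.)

12

Group the elements of G by the cyclic subgroup they generate; each cyclic subgroup of order d accounts for φ(d) elements.
Cyclic subgroups by order — order 1: 1; order 2: 9; order 3: 1; order 9: 1.
Total: 12.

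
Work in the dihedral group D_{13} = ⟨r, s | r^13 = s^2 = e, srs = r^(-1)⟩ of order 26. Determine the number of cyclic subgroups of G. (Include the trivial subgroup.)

Group the elements of G by the cyclic subgroup they generate; each cyclic subgroup of order d accounts for φ(d) elements.
Cyclic subgroups by order — order 1: 1; order 2: 13; order 13: 1.
Total: 15.

15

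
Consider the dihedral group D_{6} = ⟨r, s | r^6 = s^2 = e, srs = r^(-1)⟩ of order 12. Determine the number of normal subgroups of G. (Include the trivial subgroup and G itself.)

7

G has 16 subgroups. Checking conjugation-invariance by order — order 1: 1/1 normal; order 2: 1/7 normal; order 3: 1/1 normal; order 4: 0/3 normal; order 6: 3/3 normal; order 12: 1/1 normal.
Total normal subgroups: 7.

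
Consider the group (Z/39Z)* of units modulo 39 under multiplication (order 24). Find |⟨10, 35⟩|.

12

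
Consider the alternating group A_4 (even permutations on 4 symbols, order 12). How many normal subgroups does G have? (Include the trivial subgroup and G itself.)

3

G has 10 subgroups. Checking conjugation-invariance by order — order 1: 1/1 normal; order 2: 0/3 normal; order 3: 0/4 normal; order 4: 1/1 normal; order 12: 1/1 normal.
Total normal subgroups: 3.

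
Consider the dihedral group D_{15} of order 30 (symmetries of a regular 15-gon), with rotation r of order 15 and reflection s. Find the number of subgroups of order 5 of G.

1

|G| = 30 and 5 | 30, so subgroups of order 5 are possible by Lagrange.
The subgroups of order 5 are: {e, r^3, r^6, r^9, r^12}.
So G has 1 subgroup of order 5.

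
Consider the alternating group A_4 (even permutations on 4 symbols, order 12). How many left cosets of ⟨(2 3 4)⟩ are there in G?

|⟨(2 3 4)⟩| = 3 and |G| = 12.
By Lagrange, [G : H] = |G|/|H| = 12/3 = 4.

4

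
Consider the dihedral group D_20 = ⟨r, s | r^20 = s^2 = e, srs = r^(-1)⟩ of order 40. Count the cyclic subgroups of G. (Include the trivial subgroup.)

Group the elements of G by the cyclic subgroup they generate; each cyclic subgroup of order d accounts for φ(d) elements.
Cyclic subgroups by order — order 1: 1; order 2: 21; order 4: 1; order 5: 1; order 10: 1; order 20: 1.
Total: 26.

26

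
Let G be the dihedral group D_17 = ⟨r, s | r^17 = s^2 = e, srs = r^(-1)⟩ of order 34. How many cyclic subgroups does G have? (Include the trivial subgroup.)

A cyclic subgroup of order d is generated by each of its φ(d) elements of order d, so the cyclic subgroups of order d number (#elements of order d)/φ(d).
Cyclic subgroups by order — order 1: 1; order 2: 17; order 17: 1.
Total: 19.

19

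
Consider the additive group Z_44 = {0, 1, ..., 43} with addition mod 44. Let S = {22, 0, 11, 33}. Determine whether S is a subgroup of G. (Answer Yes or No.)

|S| = 4 divides |G| = 44, consistent with Lagrange.
S contains the identity, every element's inverse is in S, and S is closed under +: it is a subgroup.
In fact S = ⟨33⟩.

Yes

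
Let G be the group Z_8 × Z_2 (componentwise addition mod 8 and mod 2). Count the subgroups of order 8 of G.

3

|G| = 16 and 8 | 16, so subgroups of order 8 are possible by Lagrange.
The subgroups of order 8 are: {(0,0), (0,1), (2,0), (2,1), (4,0), (4,1), (6,0), (6,1)}; {(0,0), (1,0), (2,0), (3,0), (4,0), (5,0), (6,0), (7,0)}; {(0,0), (1,1), (2,0), (3,1), (4,0), (5,1), (6,0), (7,1)}.
So G has 3 subgroups of order 8.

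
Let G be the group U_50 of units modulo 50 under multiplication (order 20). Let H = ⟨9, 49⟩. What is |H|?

10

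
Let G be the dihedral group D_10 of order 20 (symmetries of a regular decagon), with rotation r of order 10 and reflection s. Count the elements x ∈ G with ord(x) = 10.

4

The elements of order 10 are: r, r^3, r^7, r^9.
That's 4.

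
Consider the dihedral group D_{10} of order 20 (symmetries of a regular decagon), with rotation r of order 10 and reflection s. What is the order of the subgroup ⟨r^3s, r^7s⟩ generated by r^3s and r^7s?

|⟨r^3s⟩| = 2 and |⟨r^7s⟩| = 2, so |H| is a multiple of lcm(2, 2) = 2 and divides |G| = 20.
Closing under the operation: H = {e, r^2, r^4, r^6, r^8, rs, r^3s, r^5s, r^7s, r^9s}, so |H| = 10.

10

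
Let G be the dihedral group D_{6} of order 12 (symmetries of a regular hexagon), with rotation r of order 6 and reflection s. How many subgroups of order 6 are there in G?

3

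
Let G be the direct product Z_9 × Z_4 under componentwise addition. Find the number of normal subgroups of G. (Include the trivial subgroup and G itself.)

9

G is abelian, so every subgroup is normal.
G has 9 subgroups in total, hence 9 normal subgroups.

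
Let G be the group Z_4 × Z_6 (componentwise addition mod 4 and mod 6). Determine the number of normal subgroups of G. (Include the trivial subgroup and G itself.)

16

G is abelian, so every subgroup is normal.
G has 16 subgroups in total, hence 16 normal subgroups.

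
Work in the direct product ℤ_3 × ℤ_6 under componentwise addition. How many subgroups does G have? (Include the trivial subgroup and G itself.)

|G| = 18, so by Lagrange every subgroup order divides 18. Divisors: 1, 2, 3, 6, 9, 18.
Subgroups by order — order 1: 1; order 2: 1; order 3: 4; order 6: 4; order 9: 1; order 18: 1.
Total: 1 + 1 + 4 + 4 + 1 + 1 = 12.

12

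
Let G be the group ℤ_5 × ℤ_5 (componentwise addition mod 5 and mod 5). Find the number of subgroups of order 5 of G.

6

|G| = 25 and 5 | 25, so subgroups of order 5 are possible by Lagrange.
The subgroups of order 5 are: {(0,0), (0,1), (0,2), (0,3), (0,4)}; {(0,0), (1,0), (2,0), (3,0), (4,0)}; {(0,0), (1,1), (2,2), (3,3), (4,4)}; {(0,0), (1,2), (2,4), (3,1), (4,3)}; … (6 in all).
So G has 6 subgroups of order 5.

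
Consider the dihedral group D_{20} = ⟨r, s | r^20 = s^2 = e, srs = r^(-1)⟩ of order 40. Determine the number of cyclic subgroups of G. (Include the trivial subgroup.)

26

Each element a generates a cyclic subgroup ⟨a⟩; distinct elements may generate the same one (a cyclic group of order d has φ(d) generators).
Cyclic subgroups by order — order 1: 1; order 2: 21; order 4: 1; order 5: 1; order 10: 1; order 20: 1.
Total: 26.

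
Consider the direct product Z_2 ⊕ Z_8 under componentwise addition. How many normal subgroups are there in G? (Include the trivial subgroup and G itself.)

11

G is abelian, so every subgroup is normal.
G has 11 subgroups in total, hence 11 normal subgroups.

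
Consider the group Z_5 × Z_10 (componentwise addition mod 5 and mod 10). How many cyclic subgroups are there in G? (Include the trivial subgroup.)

14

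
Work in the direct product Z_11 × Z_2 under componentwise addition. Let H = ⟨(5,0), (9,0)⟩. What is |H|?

|⟨(5,0)⟩| = 11 and |⟨(9,0)⟩| = 11, so |H| is a multiple of lcm(11, 11) = 11 and divides |G| = 22.
Closing under the operation: H = {(0,0), (1,0), (2,0), (3,0), (4,0), (5,0), (6,0), (7,0), (8,0), (9,0), (10,0)}, so |H| = 11.

11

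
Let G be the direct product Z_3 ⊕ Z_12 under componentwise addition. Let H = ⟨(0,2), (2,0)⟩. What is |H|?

18

|⟨(0,2)⟩| = 6 and |⟨(2,0)⟩| = 3, so |H| is a multiple of lcm(6, 3) = 6 and divides |G| = 36.
Closing under the operation: H = {(0,0), (0,2), (0,4), (0,6), (0,8), (0,10), (1,0), (1,2), (1,4), (1,6), (1,8), (1,10), (2,0), (2,2), (2,4), (2,6), (2,8), (2,10)}, so |H| = 18.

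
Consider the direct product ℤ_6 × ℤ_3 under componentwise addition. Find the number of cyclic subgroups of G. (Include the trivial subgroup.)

10

Group the elements of G by the cyclic subgroup they generate; each cyclic subgroup of order d accounts for φ(d) elements.
Cyclic subgroups by order — order 1: 1; order 2: 1; order 3: 4; order 6: 4.
Total: 10.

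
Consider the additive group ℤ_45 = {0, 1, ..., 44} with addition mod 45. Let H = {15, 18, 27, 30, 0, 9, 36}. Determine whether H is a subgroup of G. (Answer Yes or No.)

No

|H| = 7 does not divide |G| = 45, so by Lagrange H is not a subgroup.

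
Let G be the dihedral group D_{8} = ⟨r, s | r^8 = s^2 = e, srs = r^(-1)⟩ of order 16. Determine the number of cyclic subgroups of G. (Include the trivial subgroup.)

Group the elements of G by the cyclic subgroup they generate; each cyclic subgroup of order d accounts for φ(d) elements.
Cyclic subgroups by order — order 1: 1; order 2: 9; order 4: 1; order 8: 1.
Total: 12.

12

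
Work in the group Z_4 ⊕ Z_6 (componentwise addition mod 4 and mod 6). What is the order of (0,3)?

2

The order of (0,3) in Z_4 × Z_6 is lcm(ord(0) in Z_4, ord(3) in Z_6).
ord(0) = 1 and ord(3) = 2, so |⟨(0,3)⟩| = lcm(1, 2) = 2.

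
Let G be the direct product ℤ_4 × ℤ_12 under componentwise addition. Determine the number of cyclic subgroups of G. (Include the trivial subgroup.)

Each element a generates a cyclic subgroup ⟨a⟩; distinct elements may generate the same one (a cyclic group of order d has φ(d) generators).
Cyclic subgroups by order — order 1: 1; order 2: 3; order 3: 1; order 4: 6; order 6: 3; order 12: 6.
Total: 20.

20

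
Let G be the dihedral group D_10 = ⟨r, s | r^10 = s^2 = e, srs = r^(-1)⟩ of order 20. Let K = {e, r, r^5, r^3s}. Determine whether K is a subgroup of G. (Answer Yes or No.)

r ∈ K but its inverse r^9 ∉ K, so K is not a subgroup.

No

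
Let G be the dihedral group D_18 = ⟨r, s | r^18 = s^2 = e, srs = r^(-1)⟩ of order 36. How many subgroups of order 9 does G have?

|G| = 36 and 9 | 36, so subgroups of order 9 are possible by Lagrange.
The subgroups of order 9 are: {e, r^2, r^4, r^6, r^8, r^10, r^12, r^14, r^16}.
So G has 1 subgroup of order 9.

1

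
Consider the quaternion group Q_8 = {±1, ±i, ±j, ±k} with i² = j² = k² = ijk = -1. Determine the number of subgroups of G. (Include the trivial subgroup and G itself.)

|G| = 8, so by Lagrange every subgroup order divides 8. Divisors: 1, 2, 4, 8.
Subgroups by order — order 1: 1; order 2: 1; order 4: 3; order 8: 1.
Total: 1 + 1 + 3 + 1 = 6.

6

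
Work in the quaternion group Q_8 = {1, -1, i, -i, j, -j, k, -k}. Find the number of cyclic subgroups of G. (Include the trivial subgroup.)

Group the elements of G by the cyclic subgroup they generate; each cyclic subgroup of order d accounts for φ(d) elements.
Cyclic subgroups by order — order 1: 1; order 2: 1; order 4: 3.
Total: 5.

5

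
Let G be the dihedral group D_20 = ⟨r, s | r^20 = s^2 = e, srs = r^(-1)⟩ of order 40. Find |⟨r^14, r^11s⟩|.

20

|⟨r^14⟩| = 10 and |⟨r^11s⟩| = 2, so |H| is a multiple of lcm(10, 2) = 10 and divides |G| = 40.
Closing under the operation: H = {e, r^2, r^4, r^6, r^8, r^10, r^12, r^14, r^16, r^18, rs, r^3s, r^5s, r^7s, r^9s, r^11s, r^13s, r^15s, r^17s, r^19s}, so |H| = 20.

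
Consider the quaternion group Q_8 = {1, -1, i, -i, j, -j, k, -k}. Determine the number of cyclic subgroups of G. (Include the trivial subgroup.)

5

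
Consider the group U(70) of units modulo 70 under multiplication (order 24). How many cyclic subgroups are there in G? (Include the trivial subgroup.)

12

Group the elements of G by the cyclic subgroup they generate; each cyclic subgroup of order d accounts for φ(d) elements.
Cyclic subgroups by order — order 1: 1; order 2: 3; order 3: 1; order 4: 2; order 6: 3; order 12: 2.
Total: 12.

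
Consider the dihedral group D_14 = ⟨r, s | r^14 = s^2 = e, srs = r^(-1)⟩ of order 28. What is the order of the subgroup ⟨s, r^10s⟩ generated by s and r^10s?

14

|⟨s⟩| = 2 and |⟨r^10s⟩| = 2, so |H| is a multiple of lcm(2, 2) = 2 and divides |G| = 28.
Closing under the operation: H = {e, r^2, r^4, r^6, r^8, r^10, r^12, s, r^2s, r^4s, r^6s, r^8s, r^10s, r^12s}, so |H| = 14.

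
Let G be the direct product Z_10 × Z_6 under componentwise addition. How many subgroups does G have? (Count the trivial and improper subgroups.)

|G| = 60, so by Lagrange every subgroup order divides 60. Divisors: 1, 2, 3, 4, 5, 6, 10, 12, 15, 20, 30, 60.
Subgroups by order — order 1: 1; order 2: 3; order 3: 1; order 4: 1; order 5: 1; order 6: 3; order 10: 3; order 12: 1; order 15: 1; order 20: 1; order 30: 3; order 60: 1.
Total: 1 + 3 + 1 + 1 + 1 + 3 + 3 + 1 + 1 + 1 + 3 + 1 = 20.

20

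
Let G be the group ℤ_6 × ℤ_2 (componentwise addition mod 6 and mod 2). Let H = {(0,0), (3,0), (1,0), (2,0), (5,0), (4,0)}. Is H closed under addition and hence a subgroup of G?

|H| = 6 divides |G| = 12, consistent with Lagrange.
H contains the identity, every element's inverse is in H, and H is closed under +: it is a subgroup.
In fact H = ⟨(5,0)⟩.

Yes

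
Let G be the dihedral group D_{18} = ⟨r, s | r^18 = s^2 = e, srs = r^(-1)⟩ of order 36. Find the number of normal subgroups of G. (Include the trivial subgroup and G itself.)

9

G has 45 subgroups. Checking conjugation-invariance by order — order 1: 1/1 normal; order 2: 1/19 normal; order 3: 1/1 normal; order 4: 0/9 normal; order 6: 1/7 normal; order 9: 1/1 normal; order 12: 0/3 normal; order 18: 3/3 normal; order 36: 1/1 normal.
Total normal subgroups: 9.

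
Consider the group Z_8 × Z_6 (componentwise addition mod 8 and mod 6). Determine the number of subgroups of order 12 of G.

3

|G| = 48 and 12 | 48, so subgroups of order 12 are possible by Lagrange.
The subgroups of order 12 are: {(0,0), (0,1), (0,2), (0,3), (0,4), (0,5), (4,0), (4,1), (4,2), (4,3), (4,4), (4,5)}; {(0,0), (0,2), (0,4), (2,0), (2,2), (2,4), (4,0), (4,2), (4,4), (6,0), (6,2), (6,4)}; {(0,0), (0,2), (0,4), (2,1), (2,3), (2,5), (4,0), (4,2), (4,4), (6,1), (6,3), (6,5)}.
So G has 3 subgroups of order 12.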